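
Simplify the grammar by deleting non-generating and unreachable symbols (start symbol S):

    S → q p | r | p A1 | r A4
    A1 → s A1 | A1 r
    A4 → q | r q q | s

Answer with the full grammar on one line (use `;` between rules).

S → q p | r | r A4; A4 → q | r q q | s

Generating nonterminals: {A4, S}.
Reachable from S after that: {A4, S}.
Removed useless symbols: {A1} and every production mentioning them.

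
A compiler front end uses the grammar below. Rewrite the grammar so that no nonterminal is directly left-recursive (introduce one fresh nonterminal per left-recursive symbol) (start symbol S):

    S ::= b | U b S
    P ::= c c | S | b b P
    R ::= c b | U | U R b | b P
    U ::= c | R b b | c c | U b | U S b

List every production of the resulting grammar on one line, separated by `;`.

Left recursion appears on U.
For U: α = {b, S b}, β = {c, R b b, c c}. Rewrite as U → β U' and U' → α U' | ε.

S ::= b | U b S; P ::= c c | S | b b P; R ::= c b | U | U R b | b P; U ::= c U' | R b b U' | c c U'; U' ::= b U' | S b U' | ε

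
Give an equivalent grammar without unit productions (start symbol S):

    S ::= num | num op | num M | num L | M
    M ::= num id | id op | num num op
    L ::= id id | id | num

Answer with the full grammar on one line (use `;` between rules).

S ::= num | num op | num M | num L | num id | id op | num num op; M ::= num id | id op | num num op; L ::= id id | id | num

Unit pairs: S ⇒* {M}.
Replace each nonterminal's rules with the union of the non-unit rules of every nonterminal it unit-derives.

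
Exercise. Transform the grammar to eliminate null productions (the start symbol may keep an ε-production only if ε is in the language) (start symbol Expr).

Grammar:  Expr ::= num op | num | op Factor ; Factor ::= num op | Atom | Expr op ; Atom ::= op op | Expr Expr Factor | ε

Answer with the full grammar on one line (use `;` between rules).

Nullable set = {Atom, Factor}.
ε ∉ L(G), so no ε-production is kept.
Expand every rule over subsets of its nullable positions: Expr → op Factor gives op Factor | op. Atom → Expr Expr Factor gives Expr Expr Factor | Expr Expr.

Expr ::= num op | num | op Factor | op; Factor ::= num op | Atom | Expr op; Atom ::= op op | Expr Expr Factor | Expr Expr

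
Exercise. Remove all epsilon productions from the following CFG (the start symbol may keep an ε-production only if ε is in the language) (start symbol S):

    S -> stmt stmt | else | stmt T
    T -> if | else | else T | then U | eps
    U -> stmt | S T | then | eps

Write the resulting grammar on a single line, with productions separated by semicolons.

S -> stmt stmt | else | stmt T | stmt; T -> if | else | else T | then U | then; U -> stmt | S T | S | then

The nullable symbols are {T, U}.
ε ∉ L(G), so no ε-production is kept.
Add the nullable-subset variants: S → stmt T gives stmt T | stmt. T → then U gives then U | then. U → S T gives S T | S.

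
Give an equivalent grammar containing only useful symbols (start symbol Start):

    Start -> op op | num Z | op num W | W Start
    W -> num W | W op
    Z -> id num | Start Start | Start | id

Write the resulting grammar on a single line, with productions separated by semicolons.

Generating nonterminals: {Start, Z}.
Reachable from Start after that: {Start, Z}.
Removed useless symbols: {W} and every production mentioning them.

Start -> op op | num Z; Z -> id num | Start Start | Start | id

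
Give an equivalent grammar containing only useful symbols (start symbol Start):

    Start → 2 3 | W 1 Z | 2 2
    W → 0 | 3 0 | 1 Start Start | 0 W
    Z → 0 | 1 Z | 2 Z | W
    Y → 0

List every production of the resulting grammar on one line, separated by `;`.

Start → 2 3 | W 1 Z | 2 2; W → 0 | 3 0 | 1 Start Start | 0 W; Z → 0 | 1 Z | 2 Z | W

Generating nonterminals: {Start, W, Y, Z}.
Reachable from Start after that: {Start, W, Z}.
Removed useless symbols: {Y} and every production mentioning them.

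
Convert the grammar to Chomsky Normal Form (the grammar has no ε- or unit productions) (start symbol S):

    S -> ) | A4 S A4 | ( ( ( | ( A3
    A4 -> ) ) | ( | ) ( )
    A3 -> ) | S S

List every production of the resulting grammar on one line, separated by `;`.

S -> ) | A4 Y1 | X1 Y2 | X1 A3; A4 -> X2 X2 | ( | X2 Y3; A3 -> ) | S S; X1 -> (; X2 -> ); Y1 -> S A4; Y2 -> X1 X1; Y3 -> X1 X2

Introduce a nonterminal for each terminal appearing in a rule of length ≥ 2: X1 → (, X2 → ).
Binarize each right-hand side of length ≥ 3 by chaining fresh nonterminals (Y1, Y2, …): affected rules were S → A4 S A4; S → X1 X1 X1; A4 → X2 X1 X2.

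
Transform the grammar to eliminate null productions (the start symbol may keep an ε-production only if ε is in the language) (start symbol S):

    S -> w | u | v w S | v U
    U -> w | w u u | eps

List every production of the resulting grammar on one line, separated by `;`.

Nullable set = {U}.
ε ∉ L(G), so no ε-production is kept.
For each production, add variants omitting each subset of nullable occurrences: S → v U gives v U | v.

S -> w | u | v w S | v U | v; U -> w | w u u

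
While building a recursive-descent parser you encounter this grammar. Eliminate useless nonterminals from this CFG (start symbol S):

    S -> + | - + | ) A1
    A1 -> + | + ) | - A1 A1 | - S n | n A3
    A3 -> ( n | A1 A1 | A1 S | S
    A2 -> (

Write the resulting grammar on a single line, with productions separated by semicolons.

Generating nonterminals: {A1, A2, A3, S}.
Reachable from S after that: {A1, A3, S}.
Removed useless symbols: {A2} and every production mentioning them.

S -> + | - + | ) A1; A1 -> + | + ) | - A1 A1 | - S n | n A3; A3 -> ( n | A1 A1 | A1 S | S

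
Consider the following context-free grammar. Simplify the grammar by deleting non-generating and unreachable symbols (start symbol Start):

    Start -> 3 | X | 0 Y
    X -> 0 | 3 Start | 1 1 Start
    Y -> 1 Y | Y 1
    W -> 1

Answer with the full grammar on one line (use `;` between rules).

Start -> 3 | X; X -> 0 | 3 Start | 1 1 Start

Generating nonterminals: {Start, W, X}.
Reachable from Start after that: {Start, X}.
Removed useless symbols: {W, Y} and every production mentioning them.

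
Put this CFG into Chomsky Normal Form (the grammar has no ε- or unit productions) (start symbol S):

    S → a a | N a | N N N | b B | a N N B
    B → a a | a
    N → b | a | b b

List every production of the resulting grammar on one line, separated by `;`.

Introduce a nonterminal for each terminal appearing in a rule of length ≥ 2: X1 → a, X2 → b.
Binarize each right-hand side of length ≥ 3 by chaining fresh nonterminals (Y1, Y2, …): affected rules were S → N N N; S → X1 N N B.

S → X1 X1 | N X1 | N Y1 | X2 B | X1 Y2; B → X1 X1 | a; N → b | a | X2 X2; X1 → a; X2 → b; Y1 → N N; Y2 → N Y3; Y3 → N B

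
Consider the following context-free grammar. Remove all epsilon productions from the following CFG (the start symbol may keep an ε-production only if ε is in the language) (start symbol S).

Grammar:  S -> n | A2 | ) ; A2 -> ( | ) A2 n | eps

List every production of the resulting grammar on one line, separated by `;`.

Nullable nonterminals: {A2, S}.
ε ∈ L(G) since S is nullable, so keep S → ε.
Add the nullable-subset variants: A2 → ) A2 n gives ) A2 n | ) n.

S -> n | A2 | ) | eps; A2 -> ( | ) A2 n | ) n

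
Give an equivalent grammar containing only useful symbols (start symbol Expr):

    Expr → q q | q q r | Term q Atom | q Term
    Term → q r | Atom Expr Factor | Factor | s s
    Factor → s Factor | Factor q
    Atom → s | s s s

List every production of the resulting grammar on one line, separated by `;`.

Expr → q q | q q r | Term q Atom | q Term; Term → q r | s s; Atom → s | s s s

Generating nonterminals: {Atom, Expr, Term}.
Reachable from Expr after that: {Atom, Expr, Term}.
Removed useless symbols: {Factor} and every production mentioning them.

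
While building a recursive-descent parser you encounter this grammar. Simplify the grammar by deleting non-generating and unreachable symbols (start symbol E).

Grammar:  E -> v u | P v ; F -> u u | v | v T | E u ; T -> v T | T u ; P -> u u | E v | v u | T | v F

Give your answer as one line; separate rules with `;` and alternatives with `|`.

Generating nonterminals: {E, F, P}.
Reachable from E after that: {E, F, P}.
Removed useless symbols: {T} and every production mentioning them.

E -> v u | P v; F -> u u | v | E u; P -> u u | E v | v u | v F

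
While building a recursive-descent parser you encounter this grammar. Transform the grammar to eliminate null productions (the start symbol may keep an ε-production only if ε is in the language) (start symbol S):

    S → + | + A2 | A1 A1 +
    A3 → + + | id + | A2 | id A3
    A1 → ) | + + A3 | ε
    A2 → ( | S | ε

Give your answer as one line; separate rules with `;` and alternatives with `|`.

S → + | + A2 | A1 A1 + | A1 +; A3 → + + | id + | A2 | id A3 | id; A1 → ) | + + A3 | + +; A2 → ( | S

Nullable nonterminals: {A1, A2, A3}.
ε ∉ L(G), so no ε-production is kept.
Add the nullable-subset variants: S → A1 A1 + gives A1 A1 + | A1 +. A3 → id A3 gives id A3 | id. A1 → + + A3 gives + + A3 | + +.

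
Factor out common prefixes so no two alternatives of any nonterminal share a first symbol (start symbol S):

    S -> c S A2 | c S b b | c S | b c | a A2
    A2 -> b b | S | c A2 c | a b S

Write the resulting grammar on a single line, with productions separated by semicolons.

S -> b c | a A2 | c S S'; A2 -> b b | S | c A2 c | a b S; S' -> A2 | b b | ε

S has alternatives sharing prefix 'c S': factor to S → c S S' with S' → A2 | b b | ε.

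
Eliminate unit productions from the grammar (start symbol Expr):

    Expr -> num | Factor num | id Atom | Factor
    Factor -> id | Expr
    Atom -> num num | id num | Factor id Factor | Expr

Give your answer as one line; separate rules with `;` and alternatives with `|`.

Unit pairs: Atom ⇒* {Expr, Factor}; Expr ⇒* {Factor}; Factor ⇒* {Expr}.
For each unit pair (A, B), copy every non-unit production of B to A, then drop all unit productions.

Expr -> id | num | Factor num | id Atom; Factor -> id | num | Factor num | id Atom; Atom -> num num | id num | Factor id Factor | id | num | Factor num | id Atom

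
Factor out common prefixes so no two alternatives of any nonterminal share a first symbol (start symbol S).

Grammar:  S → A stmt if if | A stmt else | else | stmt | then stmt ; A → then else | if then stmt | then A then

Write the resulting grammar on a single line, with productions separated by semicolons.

S has alternatives sharing prefix 'A stmt': factor to S → A stmt S' with S' → if if | else.
A has alternatives sharing prefix 'then': factor to A → then A' with A' → else | A then.

S → else | stmt | then stmt | A stmt S'; A → if then stmt | then A'; S' → if if | else; A' → else | A then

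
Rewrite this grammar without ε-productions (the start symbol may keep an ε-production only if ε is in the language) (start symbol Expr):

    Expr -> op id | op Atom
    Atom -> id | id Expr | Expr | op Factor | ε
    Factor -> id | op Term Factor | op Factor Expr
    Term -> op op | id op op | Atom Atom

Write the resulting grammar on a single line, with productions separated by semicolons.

Expr -> op id | op Atom | op; Atom -> id | id Expr | Expr | op Factor; Factor -> id | op Term Factor | op Factor | op Factor Expr; Term -> op op | id op op | Atom Atom | Atom

Nullable nonterminals: {Atom, Term}.
ε ∉ L(G), so no ε-production is kept.
For each production, add variants omitting each subset of nullable occurrences: Expr → op Atom gives op Atom | op. Factor → op Term Factor gives op Term Factor | op Factor. Term → Atom Atom gives Atom Atom | Atom.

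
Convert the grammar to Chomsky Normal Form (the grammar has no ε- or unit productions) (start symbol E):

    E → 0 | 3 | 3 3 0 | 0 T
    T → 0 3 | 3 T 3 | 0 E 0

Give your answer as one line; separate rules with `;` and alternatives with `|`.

Introduce a nonterminal for each terminal appearing in a rule of length ≥ 2: X1 → 3, X2 → 0.
Binarize each right-hand side of length ≥ 3 by chaining fresh nonterminals (Y1, Y2, …): affected rules were E → X1 X1 X2; T → X1 T X1; T → X2 E X2.

E → 0 | 3 | X1 Y1 | X2 T; T → X2 X1 | X1 Y2 | X2 Y3; X1 → 3; X2 → 0; Y1 → X1 X2; Y2 → T X1; Y3 → E X2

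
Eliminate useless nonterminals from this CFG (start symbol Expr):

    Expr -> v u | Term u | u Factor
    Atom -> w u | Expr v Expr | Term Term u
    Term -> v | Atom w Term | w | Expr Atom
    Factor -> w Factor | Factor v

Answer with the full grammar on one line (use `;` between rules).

Generating nonterminals: {Atom, Expr, Term}.
Reachable from Expr after that: {Atom, Expr, Term}.
Removed useless symbols: {Factor} and every production mentioning them.

Expr -> v u | Term u; Atom -> w u | Expr v Expr | Term Term u; Term -> v | Atom w Term | w | Expr Atom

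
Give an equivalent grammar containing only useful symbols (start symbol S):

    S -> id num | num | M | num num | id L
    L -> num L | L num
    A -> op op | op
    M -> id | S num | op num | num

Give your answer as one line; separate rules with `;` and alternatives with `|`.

S -> id num | num | M | num num; M -> id | S num | op num | num

Generating nonterminals: {A, M, S}.
Reachable from S after that: {M, S}.
Removed useless symbols: {A, L} and every production mentioning them.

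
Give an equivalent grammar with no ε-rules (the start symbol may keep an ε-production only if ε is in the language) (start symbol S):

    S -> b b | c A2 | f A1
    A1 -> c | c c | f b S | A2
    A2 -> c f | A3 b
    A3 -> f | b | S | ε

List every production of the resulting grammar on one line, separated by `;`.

Nullable nonterminals: {A3}.
ε ∉ L(G), so no ε-production is kept.
Expand every rule over subsets of its nullable positions: A2 → A3 b gives A3 b | b.

S -> b b | c A2 | f A1; A1 -> c | c c | f b S | A2; A2 -> c f | A3 b | b; A3 -> f | b | S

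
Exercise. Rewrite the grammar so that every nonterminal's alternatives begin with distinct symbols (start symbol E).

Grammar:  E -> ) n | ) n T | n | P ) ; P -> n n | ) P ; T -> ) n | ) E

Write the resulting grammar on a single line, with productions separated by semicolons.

E has alternatives sharing prefix ') n': factor to E → ) n E' with E' → ε | T.
T has alternatives sharing prefix ')': factor to T → ) T' with T' → n | E.

E -> n | P ) | ) n E'; P -> n n | ) P; T -> ) T'; E' -> ε | T; T' -> n | E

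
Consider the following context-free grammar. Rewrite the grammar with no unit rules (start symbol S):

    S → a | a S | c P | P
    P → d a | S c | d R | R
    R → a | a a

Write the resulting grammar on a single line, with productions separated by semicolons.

Unit pairs: P ⇒* {R}; S ⇒* {P, R}.
For every A with A ⇒* B via unit rules, add B's non-unit alternatives to A; then delete every rule of the form X → Y.

S → a | a S | c P | d a | S c | d R | a a; P → d a | S c | d R | a | a a; R → a | a a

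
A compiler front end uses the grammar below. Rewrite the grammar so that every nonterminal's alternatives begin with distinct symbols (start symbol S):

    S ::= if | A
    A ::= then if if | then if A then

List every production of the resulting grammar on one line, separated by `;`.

A has alternatives sharing prefix 'then if': factor to A → then if A' with A' → if | A then.

S ::= if | A; A ::= then if A'; A' ::= if | A then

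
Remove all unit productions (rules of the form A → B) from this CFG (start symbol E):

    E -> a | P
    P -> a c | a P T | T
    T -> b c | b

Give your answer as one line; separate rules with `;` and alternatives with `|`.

E -> a | a c | a P T | b c | b; P -> a c | a P T | b c | b; T -> b c | b

Unit pairs: E ⇒* {P, T}; P ⇒* {T}.
Replace each nonterminal's rules with the union of the non-unit rules of every nonterminal it unit-derives.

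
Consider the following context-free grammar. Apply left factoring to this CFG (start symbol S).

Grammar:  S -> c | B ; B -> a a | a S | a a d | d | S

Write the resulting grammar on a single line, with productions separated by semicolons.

B has alternatives sharing prefix 'a': factor to B → a B' with B' → a | S | a d.
B' has alternatives sharing prefix 'a': factor to B' → a B'' with B'' → ε | d.

S -> c | B; B -> d | S | a B'; B' -> S | a B''; B'' -> ε | d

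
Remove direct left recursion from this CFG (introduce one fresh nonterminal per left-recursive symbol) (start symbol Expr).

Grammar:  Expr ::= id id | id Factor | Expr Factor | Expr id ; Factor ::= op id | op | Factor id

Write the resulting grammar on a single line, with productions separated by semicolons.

Directly left-recursive nonterminals: Expr, Factor.
For Expr: α = {Factor, id}, β = {id id, id Factor}. Rewrite as Expr → β Expr1 and Expr1 → α Expr1 | ε.
For Factor: α = {id}, β = {op id, op}. Rewrite as Factor → β Factor1 and Factor1 → α Factor1 | ε.

Expr ::= id id Expr1 | id Factor Expr1; Factor ::= op id Factor1 | op Factor1; Expr1 ::= Factor Expr1 | id Expr1 | ε; Factor1 ::= id Factor1 | ε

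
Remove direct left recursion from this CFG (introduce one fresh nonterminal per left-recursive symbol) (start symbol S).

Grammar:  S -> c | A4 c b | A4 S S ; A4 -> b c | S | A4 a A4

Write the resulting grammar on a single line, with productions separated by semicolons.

Directly left-recursive nonterminal: A4.
For A4: α = {a A4}, β = {b c, S}. Rewrite as A4 → β A4' and A4' → α A4' | ε.

S -> c | A4 c b | A4 S S; A4 -> b c A4' | S A4'; A4' -> a A4 A4' | epsilon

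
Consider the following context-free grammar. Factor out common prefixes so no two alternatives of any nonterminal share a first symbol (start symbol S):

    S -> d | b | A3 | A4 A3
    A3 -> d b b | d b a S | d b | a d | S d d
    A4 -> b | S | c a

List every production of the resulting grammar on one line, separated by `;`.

A3 has alternatives sharing prefix 'd b': factor to A3 → d b A3' with A3' → b | a S | ε.

S -> d | b | A3 | A4 A3; A3 -> a d | S d d | d b A3'; A4 -> b | S | c a; A3' -> b | a S | ε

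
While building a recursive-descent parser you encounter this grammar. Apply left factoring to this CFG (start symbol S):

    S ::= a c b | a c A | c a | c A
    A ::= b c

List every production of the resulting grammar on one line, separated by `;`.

S ::= a c S' | c S''; A ::= b c; S' ::= b | A; S'' ::= a | A

S has alternatives sharing prefix 'a c': factor to S → a c S' with S' → b | A.
S has alternatives sharing prefix 'c': factor to S → c S'' with S'' → a | A.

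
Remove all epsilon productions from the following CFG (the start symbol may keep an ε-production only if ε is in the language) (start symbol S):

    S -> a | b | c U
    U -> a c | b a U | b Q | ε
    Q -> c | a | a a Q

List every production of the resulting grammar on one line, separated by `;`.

The nullable symbols are {U}.
ε ∉ L(G), so no ε-production is kept.
Expand every rule over subsets of its nullable positions: S → c U gives c U | c. U → b a U gives b a U | b a.

S -> a | b | c U | c; U -> a c | b a U | b a | b Q; Q -> c | a | a a Q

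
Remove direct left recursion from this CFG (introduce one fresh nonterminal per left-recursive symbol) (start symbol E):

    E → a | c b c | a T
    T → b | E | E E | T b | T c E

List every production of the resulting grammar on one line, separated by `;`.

E → a | c b c | a T; T → b T' | E T' | E E T'; T' → b T' | c E T' | ε

T is directly left-recursive.
For T: α = {b, c E}, β = {b, E, E E}. Rewrite as T → β T' and T' → α T' | ε.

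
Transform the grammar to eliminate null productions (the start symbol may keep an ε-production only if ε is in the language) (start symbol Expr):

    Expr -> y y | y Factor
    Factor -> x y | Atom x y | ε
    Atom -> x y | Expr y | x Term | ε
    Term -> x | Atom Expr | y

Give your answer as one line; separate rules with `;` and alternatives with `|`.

Nullable nonterminals: {Atom, Factor}.
ε ∉ L(G), so no ε-production is kept.
Expand every rule over subsets of its nullable positions: Expr → y Factor gives y Factor | y. Term → Atom Expr gives Atom Expr | Expr.

Expr -> y y | y Factor | y; Factor -> x y | Atom x y; Atom -> x y | Expr y | x Term; Term -> x | Atom Expr | Expr | y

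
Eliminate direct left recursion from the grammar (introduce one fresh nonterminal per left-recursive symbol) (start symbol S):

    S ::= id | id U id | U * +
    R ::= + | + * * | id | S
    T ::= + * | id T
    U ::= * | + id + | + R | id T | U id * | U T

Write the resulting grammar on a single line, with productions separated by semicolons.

S ::= id | id U id | U * +; R ::= + | + * * | id | S; T ::= + * | id T; U ::= * U' | + id + U' | + R U' | id T U'; U' ::= id * U' | T U' | eps

Left recursion appears on U.
For U: α = {id *, T}, β = {*, + id +, + R, id T}. Rewrite as U → β U' and U' → α U' | ε.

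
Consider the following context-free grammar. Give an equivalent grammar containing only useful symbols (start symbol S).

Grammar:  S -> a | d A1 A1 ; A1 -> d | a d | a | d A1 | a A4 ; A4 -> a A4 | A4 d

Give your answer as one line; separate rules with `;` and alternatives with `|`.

S -> a | d A1 A1; A1 -> d | a d | a | d A1

Generating nonterminals: {A1, S}.
Reachable from S after that: {A1, S}.
Removed useless symbols: {A4} and every production mentioning them.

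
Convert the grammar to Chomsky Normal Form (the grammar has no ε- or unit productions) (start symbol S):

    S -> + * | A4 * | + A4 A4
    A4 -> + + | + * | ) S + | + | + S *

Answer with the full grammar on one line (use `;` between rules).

Introduce a nonterminal for each terminal appearing in a rule of length ≥ 2: X1 → +, X2 → *, X3 → ).
Binarize each right-hand side of length ≥ 3 by chaining fresh nonterminals (Y1, Y2, …): affected rules were S → X1 A4 A4; A4 → X3 S X1; A4 → X1 S X2.

S -> X1 X2 | A4 X2 | X1 Y1; A4 -> X1 X1 | X1 X2 | X3 Y2 | + | X1 Y3; X1 -> +; X2 -> *; X3 -> ); Y1 -> A4 A4; Y2 -> S X1; Y3 -> S X2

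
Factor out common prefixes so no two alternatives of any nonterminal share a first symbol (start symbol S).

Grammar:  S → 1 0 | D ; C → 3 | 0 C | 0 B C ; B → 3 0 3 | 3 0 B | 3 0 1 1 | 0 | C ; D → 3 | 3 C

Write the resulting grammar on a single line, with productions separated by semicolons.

C has alternatives sharing prefix '0': factor to C → 0 C' with C' → C | B C.
B has alternatives sharing prefix '3 0': factor to B → 3 0 B' with B' → 3 | B | 1 1.
D has alternatives sharing prefix '3': factor to D → 3 D' with D' → ε | C.

S → 1 0 | D; C → 3 | 0 C'; B → 0 | C | 3 0 B'; D → 3 D'; C' → C | B C; B' → 3 | B | 1 1; D' → ε | C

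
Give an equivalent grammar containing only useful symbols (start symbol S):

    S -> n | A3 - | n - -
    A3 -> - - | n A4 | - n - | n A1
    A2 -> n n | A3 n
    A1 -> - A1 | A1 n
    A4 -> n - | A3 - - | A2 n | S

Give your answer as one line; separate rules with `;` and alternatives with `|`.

Generating nonterminals: {A2, A3, A4, S}.
Reachable from S after that: {A2, A3, A4, S}.
Removed useless symbols: {A1} and every production mentioning them.

S -> n | A3 - | n - -; A3 -> - - | n A4 | - n -; A2 -> n n | A3 n; A4 -> n - | A3 - - | A2 n | S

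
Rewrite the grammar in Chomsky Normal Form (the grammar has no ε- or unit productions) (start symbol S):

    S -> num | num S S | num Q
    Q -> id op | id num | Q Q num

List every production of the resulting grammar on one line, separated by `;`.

Introduce a nonterminal for each terminal appearing in a rule of length ≥ 2: X1 → num, X2 → id, X3 → op.
Binarize each right-hand side of length ≥ 3 by chaining fresh nonterminals (Y1, Y2, …): affected rules were S → X1 S S; Q → Q Q X1.

S -> num | X1 Y1 | X1 Q; Q -> X2 X3 | X2 X1 | Q Y2; X1 -> num; X2 -> id; X3 -> op; Y1 -> S S; Y2 -> Q X1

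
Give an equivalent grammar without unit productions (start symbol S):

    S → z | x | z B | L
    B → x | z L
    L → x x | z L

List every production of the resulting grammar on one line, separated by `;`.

Unit pairs: S ⇒* {L}.
For each unit pair (A, B), copy every non-unit production of B to A, then drop all unit productions.

S → x x | z L | z | x | z B; B → x | z L; L → x x | z L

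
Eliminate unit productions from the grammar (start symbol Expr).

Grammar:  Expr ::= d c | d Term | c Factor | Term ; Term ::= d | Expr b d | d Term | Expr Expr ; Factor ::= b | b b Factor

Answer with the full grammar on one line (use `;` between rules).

Expr ::= d | Expr b d | d Term | Expr Expr | d c | c Factor; Term ::= d | Expr b d | d Term | Expr Expr; Factor ::= b | b b Factor

Unit pairs: Expr ⇒* {Term}.
For each unit pair (A, B), copy every non-unit production of B to A, then drop all unit productions.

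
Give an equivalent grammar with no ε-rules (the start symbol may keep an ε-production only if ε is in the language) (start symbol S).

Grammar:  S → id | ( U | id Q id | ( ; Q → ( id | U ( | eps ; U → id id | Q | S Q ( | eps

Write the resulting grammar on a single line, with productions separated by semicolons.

Nullable set = {Q, U}.
ε ∉ L(G), so no ε-production is kept.
For each production, add variants omitting each subset of nullable occurrences: S → ( U gives ( U | (. S → id Q id gives id Q id | id id. Q → U ( gives U ( | (. U → S Q ( gives S Q ( | S (.

S → id | ( U | ( | id Q id | id id; Q → ( id | U ( | (; U → id id | Q | S Q ( | S (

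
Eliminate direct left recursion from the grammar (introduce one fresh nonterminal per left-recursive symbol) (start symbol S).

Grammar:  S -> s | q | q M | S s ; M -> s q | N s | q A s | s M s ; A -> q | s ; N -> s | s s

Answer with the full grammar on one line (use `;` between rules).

Directly left-recursive nonterminal: S.
For S: α = {s}, β = {s, q, q M}. Rewrite as S → β S' and S' → α S' | ε.

S -> s S' | q S' | q M S'; M -> s q | N s | q A s | s M s; A -> q | s; N -> s | s s; S' -> s S' | eps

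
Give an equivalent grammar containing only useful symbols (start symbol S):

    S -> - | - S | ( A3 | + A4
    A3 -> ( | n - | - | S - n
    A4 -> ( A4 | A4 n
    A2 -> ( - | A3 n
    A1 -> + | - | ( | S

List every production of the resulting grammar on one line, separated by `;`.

S -> - | - S | ( A3; A3 -> ( | n - | - | S - n

Generating nonterminals: {A1, A2, A3, S}.
Reachable from S after that: {A3, S}.
Removed useless symbols: {A1, A2, A4} and every production mentioning them.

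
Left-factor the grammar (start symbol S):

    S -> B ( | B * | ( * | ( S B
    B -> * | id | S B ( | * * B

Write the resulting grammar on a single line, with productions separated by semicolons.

S has alternatives sharing prefix 'B': factor to S → B S' with S' → ( | *.
S has alternatives sharing prefix '(': factor to S → ( S'' with S'' → * | S B.
B has alternatives sharing prefix '*': factor to B → * B' with B' → ε | * B.

S -> B S' | ( S''; B -> id | S B ( | * B'; S' -> ( | *; S'' -> * | S B; B' -> ε | * B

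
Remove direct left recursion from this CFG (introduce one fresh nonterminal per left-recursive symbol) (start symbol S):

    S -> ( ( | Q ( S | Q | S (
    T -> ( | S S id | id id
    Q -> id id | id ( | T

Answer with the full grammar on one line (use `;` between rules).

S -> ( ( S' | Q ( S S' | Q S'; T -> ( | S S id | id id; Q -> id id | id ( | T; S' -> ( S' | ε

Directly left-recursive nonterminal: S.
For S: α = {(}, β = {( (, Q ( S, Q}. Rewrite as S → β S' and S' → α S' | ε.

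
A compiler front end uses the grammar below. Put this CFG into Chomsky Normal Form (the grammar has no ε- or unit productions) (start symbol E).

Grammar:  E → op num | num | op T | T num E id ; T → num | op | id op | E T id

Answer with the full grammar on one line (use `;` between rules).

Introduce a nonterminal for each terminal appearing in a rule of length ≥ 2: X1 → op, X2 → num, X3 → id.
Binarize each right-hand side of length ≥ 3 by chaining fresh nonterminals (Y1, Y2, …): affected rules were E → T X2 E X3; T → E T X3.

E → X1 X2 | num | X1 T | T Y1; T → num | op | X3 X1 | E Y3; X1 → op; X2 → num; X3 → id; Y1 → X2 Y2; Y2 → E X3; Y3 → T X3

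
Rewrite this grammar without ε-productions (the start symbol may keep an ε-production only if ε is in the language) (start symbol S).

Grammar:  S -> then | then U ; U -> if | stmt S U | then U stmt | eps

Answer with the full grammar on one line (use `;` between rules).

Nullable set = {U}.
ε ∉ L(G), so no ε-production is kept.
For each production, add variants omitting each subset of nullable occurrences: U → stmt S U gives stmt S U | stmt S. U → then U stmt gives then U stmt | then stmt.

S -> then | then U; U -> if | stmt S U | stmt S | then U stmt | then stmt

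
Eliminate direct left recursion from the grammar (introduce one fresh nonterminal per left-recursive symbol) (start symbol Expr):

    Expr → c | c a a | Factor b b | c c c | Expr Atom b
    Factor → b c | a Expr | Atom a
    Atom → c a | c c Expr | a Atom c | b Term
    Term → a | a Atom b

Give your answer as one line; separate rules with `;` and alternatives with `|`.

Left recursion appears on Expr.
For Expr: α = {Atom b}, β = {c, c a a, Factor b b, c c c}. Rewrite as Expr → β Expr1 and Expr1 → α Expr1 | ε.

Expr → c Expr1 | c a a Expr1 | Factor b b Expr1 | c c c Expr1; Factor → b c | a Expr | Atom a; Atom → c a | c c Expr | a Atom c | b Term; Term → a | a Atom b; Expr1 → Atom b Expr1 | ε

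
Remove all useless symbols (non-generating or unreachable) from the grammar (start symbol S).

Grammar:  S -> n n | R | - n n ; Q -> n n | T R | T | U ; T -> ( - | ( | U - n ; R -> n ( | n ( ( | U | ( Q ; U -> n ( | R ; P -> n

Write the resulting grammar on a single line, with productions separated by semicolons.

S -> n n | R | - n n; Q -> n n | T R | T | U; T -> ( - | ( | U - n; R -> n ( | n ( ( | U | ( Q; U -> n ( | R

Generating nonterminals: {P, Q, R, S, T, U}.
Reachable from S after that: {Q, R, S, T, U}.
Removed useless symbols: {P} and every production mentioning them.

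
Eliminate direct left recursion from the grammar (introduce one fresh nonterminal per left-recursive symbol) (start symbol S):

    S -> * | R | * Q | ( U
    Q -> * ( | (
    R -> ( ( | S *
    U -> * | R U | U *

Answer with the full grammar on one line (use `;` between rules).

S -> * | R | * Q | ( U; Q -> * ( | (; R -> ( ( | S *; U -> * U' | R U U'; U' -> * U' | ε

Directly left-recursive nonterminal: U.
For U: α = {*}, β = {*, R U}. Rewrite as U → β U' and U' → α U' | ε.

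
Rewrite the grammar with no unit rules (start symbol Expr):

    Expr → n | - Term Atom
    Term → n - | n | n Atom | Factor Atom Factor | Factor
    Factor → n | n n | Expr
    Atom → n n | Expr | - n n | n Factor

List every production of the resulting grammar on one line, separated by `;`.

Unit pairs: Atom ⇒* {Expr}; Factor ⇒* {Expr}; Term ⇒* {Expr, Factor}.
For each unit pair (A, B), copy every non-unit production of B to A, then drop all unit productions.

Expr → n | - Term Atom; Term → n - | n | n Atom | Factor Atom Factor | n n | - Term Atom; Factor → n | n n | - Term Atom; Atom → n n | - n n | n Factor | n | - Term Atom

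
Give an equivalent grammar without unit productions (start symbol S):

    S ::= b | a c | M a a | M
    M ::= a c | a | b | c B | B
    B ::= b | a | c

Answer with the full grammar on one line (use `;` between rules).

S ::= b | a | c | a c | M a a | c B; M ::= b | a | c | a c | c B; B ::= b | a | c

Unit pairs: M ⇒* {B}; S ⇒* {B, M}.
For every A with A ⇒* B via unit rules, add B's non-unit alternatives to A; then delete every rule of the form X → Y.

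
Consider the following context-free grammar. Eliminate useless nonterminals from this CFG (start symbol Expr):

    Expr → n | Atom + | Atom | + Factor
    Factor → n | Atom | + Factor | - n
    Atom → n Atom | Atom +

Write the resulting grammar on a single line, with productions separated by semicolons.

Generating nonterminals: {Expr, Factor}.
Reachable from Expr after that: {Expr, Factor}.
Removed useless symbols: {Atom} and every production mentioning them.

Expr → n | + Factor; Factor → n | + Factor | - n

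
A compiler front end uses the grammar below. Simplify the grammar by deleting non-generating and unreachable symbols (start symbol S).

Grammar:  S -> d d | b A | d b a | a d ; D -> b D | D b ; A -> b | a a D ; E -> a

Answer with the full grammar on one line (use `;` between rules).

S -> d d | b A | d b a | a d; A -> b

Generating nonterminals: {A, E, S}.
Reachable from S after that: {A, S}.
Removed useless symbols: {D, E} and every production mentioning them.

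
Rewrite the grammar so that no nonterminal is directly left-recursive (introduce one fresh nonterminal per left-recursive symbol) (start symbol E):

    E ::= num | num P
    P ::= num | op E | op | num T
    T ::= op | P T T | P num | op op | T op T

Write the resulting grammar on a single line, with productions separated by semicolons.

E ::= num | num P; P ::= num | op E | op | num T; T ::= op T' | P T T T' | P num T' | op op T'; T' ::= op T T' | epsilon

Left recursion appears on T.
For T: α = {op T}, β = {op, P T T, P num, op op}. Rewrite as T → β T' and T' → α T' | ε.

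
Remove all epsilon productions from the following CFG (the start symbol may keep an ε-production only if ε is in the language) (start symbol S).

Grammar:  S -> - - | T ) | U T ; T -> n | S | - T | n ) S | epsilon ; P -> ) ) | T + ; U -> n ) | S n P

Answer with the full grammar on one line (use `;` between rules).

S -> - - | T ) | ) | U T | U; T -> n | S | - T | - | n ) S; P -> ) ) | T + | +; U -> n ) | S n P

Nullable nonterminals: {T}.
ε ∉ L(G), so no ε-production is kept.
For each production, add variants omitting each subset of nullable occurrences: S → T ) gives T ) | ). S → U T gives U T | U. T → - T gives - T | -. P → T + gives T + | +.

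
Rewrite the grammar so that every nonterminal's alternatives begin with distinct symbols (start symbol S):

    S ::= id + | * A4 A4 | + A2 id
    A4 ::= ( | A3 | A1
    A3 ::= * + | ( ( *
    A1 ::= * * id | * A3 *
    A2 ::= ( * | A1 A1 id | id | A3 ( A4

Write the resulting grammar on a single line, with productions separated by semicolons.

S ::= id + | * A4 A4 | + A2 id; A4 ::= ( | A3 | A1; A3 ::= * + | ( ( *; A1 ::= * A1'; A2 ::= ( * | A1 A1 id | id | A3 ( A4; A1' ::= * id | A3 *

A1 has alternatives sharing prefix '*': factor to A1 → * A1' with A1' → * id | A3 *.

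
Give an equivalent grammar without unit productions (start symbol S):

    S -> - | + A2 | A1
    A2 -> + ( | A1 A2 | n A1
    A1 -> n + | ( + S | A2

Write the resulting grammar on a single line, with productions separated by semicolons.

Unit pairs: A1 ⇒* {A2}; S ⇒* {A1, A2}.
Replace each nonterminal's rules with the union of the non-unit rules of every nonterminal it unit-derives.

S -> + ( | A1 A2 | n A1 | n + | ( + S | - | + A2; A2 -> + ( | A1 A2 | n A1; A1 -> + ( | A1 A2 | n A1 | n + | ( + S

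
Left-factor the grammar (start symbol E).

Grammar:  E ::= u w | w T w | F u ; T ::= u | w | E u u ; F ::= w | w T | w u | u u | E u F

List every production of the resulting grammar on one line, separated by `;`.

E ::= u w | w T w | F u; T ::= u | w | E u u; F ::= u u | E u F | w F'; F' ::= ε | T | u

F has alternatives sharing prefix 'w': factor to F → w F' with F' → ε | T | u.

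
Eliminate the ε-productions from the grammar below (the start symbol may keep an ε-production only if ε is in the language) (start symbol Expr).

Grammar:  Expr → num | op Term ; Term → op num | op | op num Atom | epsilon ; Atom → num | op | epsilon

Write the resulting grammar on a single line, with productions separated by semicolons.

Nullable nonterminals: {Atom, Term}.
ε ∉ L(G), so no ε-production is kept.
Expand every rule over subsets of its nullable positions: Expr → op Term gives op Term | op.

Expr → num | op Term | op; Term → op num | op | op num Atom; Atom → num | op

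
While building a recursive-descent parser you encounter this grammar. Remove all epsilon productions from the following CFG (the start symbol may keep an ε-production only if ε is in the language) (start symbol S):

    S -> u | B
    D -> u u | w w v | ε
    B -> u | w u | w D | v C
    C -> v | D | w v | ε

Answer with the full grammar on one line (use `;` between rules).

Nullable set = {C, D}.
ε ∉ L(G), so no ε-production is kept.
Expand every rule over subsets of its nullable positions: B → w D gives w D | w. B → v C gives v C | v.

S -> u | B; D -> u u | w w v; B -> u | w u | w D | w | v C | v; C -> v | D | w v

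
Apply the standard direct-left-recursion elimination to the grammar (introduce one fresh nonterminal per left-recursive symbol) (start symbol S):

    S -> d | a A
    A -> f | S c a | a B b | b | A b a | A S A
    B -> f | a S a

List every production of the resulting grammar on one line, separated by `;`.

A is directly left-recursive.
For A: α = {b a, S A}, β = {f, S c a, a B b, b}. Rewrite as A → β A' and A' → α A' | ε.

S -> d | a A; A -> f A' | S c a A' | a B b A' | b A'; B -> f | a S a; A' -> b a A' | S A A' | ε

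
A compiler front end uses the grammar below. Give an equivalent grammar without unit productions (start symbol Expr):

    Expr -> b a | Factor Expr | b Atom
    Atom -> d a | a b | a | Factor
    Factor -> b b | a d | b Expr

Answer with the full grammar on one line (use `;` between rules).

Unit pairs: Atom ⇒* {Factor}.
For every A with A ⇒* B via unit rules, add B's non-unit alternatives to A; then delete every rule of the form X → Y.

Expr -> b a | Factor Expr | b Atom; Atom -> d a | a b | a | b b | a d | b Expr; Factor -> b b | a d | b Expr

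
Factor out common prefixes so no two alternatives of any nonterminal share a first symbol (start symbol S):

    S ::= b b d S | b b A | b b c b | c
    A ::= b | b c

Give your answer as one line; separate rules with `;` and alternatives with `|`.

S has alternatives sharing prefix 'b b': factor to S → b b S' with S' → d S | A | c b.
A has alternatives sharing prefix 'b': factor to A → b A' with A' → ε | c.

S ::= c | b b S'; A ::= b A'; S' ::= d S | A | c b; A' ::= ε | c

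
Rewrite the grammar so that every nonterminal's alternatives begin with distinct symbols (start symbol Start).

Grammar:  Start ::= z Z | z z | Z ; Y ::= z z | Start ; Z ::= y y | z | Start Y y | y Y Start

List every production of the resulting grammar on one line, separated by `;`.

Start has alternatives sharing prefix 'z': factor to Start → z Start1 with Start1 → Z | z.
Z has alternatives sharing prefix 'y': factor to Z → y Z1 with Z1 → y | Y Start.

Start ::= Z | z Start1; Y ::= z z | Start; Z ::= z | Start Y y | y Z1; Start1 ::= Z | z; Z1 ::= y | Y Start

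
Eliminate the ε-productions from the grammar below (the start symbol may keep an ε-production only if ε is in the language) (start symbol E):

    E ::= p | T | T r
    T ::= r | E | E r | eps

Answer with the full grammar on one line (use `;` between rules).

E ::= p | T | T r | r | ε; T ::= r | E | E r

The nullable symbols are {E, T}.
ε ∈ L(G) since E is nullable, so keep E → ε.
Add the nullable-subset variants: E → T r gives T r | r.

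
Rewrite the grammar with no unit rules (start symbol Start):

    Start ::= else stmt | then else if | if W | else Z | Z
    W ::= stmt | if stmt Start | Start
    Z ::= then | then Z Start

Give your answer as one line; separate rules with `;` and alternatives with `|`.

Unit pairs: Start ⇒* {Z}; W ⇒* {Start, Z}.
For each unit pair (A, B), copy every non-unit production of B to A, then drop all unit productions.

Start ::= then | then Z Start | else stmt | then else if | if W | else Z; W ::= then | then Z Start | else stmt | then else if | if W | else Z | stmt | if stmt Start; Z ::= then | then Z Start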